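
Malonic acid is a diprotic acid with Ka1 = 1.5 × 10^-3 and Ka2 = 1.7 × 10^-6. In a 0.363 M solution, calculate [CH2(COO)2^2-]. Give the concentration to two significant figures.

First ionization gives [H+] ≈ [CH2(COOH)COO-] = 2.26 × 10^-2 M.
Second step: Ka2 = [H+][CH2(COO)2^2-]/[CH2(COOH)COO-] ≈ [CH2(COO)2^2-] (since [H+] ≈ [CH2(COOH)COO-]).
So [CH2(COO)2^2-] ≈ Ka2.

1.7 × 10^-6 M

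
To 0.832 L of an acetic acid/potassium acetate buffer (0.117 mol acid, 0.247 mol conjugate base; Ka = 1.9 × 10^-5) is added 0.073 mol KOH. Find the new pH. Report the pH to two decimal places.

After neutralization: n(CH3COOH) = 0.044 mol, n(CH3COO-) = 0.32 mol.
pKa = −log(1.9 × 10^-5) = 4.721
pH = pKa + log(n_CH3COO-/n_CH3COOH) = 4.721 + log(0.32/0.044) = 4.721 + (+0.862)

pH = 5.58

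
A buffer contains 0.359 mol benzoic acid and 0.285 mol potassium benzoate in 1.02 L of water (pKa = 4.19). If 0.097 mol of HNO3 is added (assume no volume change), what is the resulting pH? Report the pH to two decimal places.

pH = 3.81

Added H+ converts C6H5COO- to C6H5COOH: C6H5COOH → 0.456 mol, C6H5COO- → 0.188 mol.
Henderson–Hasselbalch with mole ratio 0.188/0.456: pH = 4.19 + (-0.385)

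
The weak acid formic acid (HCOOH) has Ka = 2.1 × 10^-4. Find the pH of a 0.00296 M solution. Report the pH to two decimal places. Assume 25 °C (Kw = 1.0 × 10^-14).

pH = 3.16

HCOOH ⇌ HCOO- + H+
Let x = [H+] at equilibrium. Ka = x²/(0.00296 − x).
Here C₀/Ka ≈ 14.1, so the small-x approximation fails. Use the quadratic:
x = (−Ka + √(Ka² + 4·Ka·C₀))/2 = 6.90 × 10^-4 M
pH = −log[H+] = −log(6.90 × 10^-4) = 3.16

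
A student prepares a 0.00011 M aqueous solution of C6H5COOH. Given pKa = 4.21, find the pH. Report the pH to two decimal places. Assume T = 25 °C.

C6H5COOH ⇌ C6H5COO- + H+
Ka = 10^(−4.21) = 6.17 × 10^-5
Ka = x²/(0.00011 − x) = 6.17 × 10^-5
The 5% rule fails; solving x² + Ka·x − Ka·C₀ = 0 exactly:
x = [−6.17e-05 + √(6.17e-05² + 2.71e-08)]/2 = 5.71 × 10^-5 M
pH = −log[H+] = −log(5.71 × 10^-5) = 4.24

pH = 4.24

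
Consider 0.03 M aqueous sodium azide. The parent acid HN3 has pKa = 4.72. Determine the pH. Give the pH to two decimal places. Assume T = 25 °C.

N3- is the conjugate base of the weak acid HN3.
Ka = 10^(−4.72) = 1.91 × 10^-5
Kb = Kw/Ka = 1.0×10^-14 / 1.91 × 10^-5 = 5.24 × 10^-10
Let x = [OH-] at equilibrium. Kb = x²/(0.03 − x).
Since Kb ≪ C₀, x ≈ √(Kb·C₀) = 3.96 × 10^-6 M.
pOH = −log(3.96 × 10^-6) = 5.40; pH = 14.00 − 5.40 = 8.60

pH = 8.60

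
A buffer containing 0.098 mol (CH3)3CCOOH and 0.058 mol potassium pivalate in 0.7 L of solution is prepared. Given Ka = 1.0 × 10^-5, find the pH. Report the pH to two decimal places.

pKa = −log(1.0 × 10^-5) = 5.000
Using pH = pKa + log([base]/[acid]) with [base]/[acid] = 0.058/0.098:
pH = 5.000 + (-0.228) = 4.77

pH = 4.77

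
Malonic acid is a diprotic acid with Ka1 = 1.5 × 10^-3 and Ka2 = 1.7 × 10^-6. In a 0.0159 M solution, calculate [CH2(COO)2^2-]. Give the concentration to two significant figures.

First ionization gives [H+] ≈ [CH2(COOH)COO-] = 4.19 × 10^-3 M.
Second step: Ka2 = [H+][CH2(COO)2^2-]/[CH2(COOH)COO-] ≈ [CH2(COO)2^2-] (since [H+] ≈ [CH2(COOH)COO-]).
So [CH2(COO)2^2-] ≈ Ka2.

1.7 × 10^-6 M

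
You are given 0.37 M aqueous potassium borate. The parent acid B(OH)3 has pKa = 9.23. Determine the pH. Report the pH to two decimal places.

B(OH)4- is the conjugate base of the weak acid B(OH)3.
Ka = 10^(−9.23) = 5.89 × 10^-10
Kb = Kw/Ka = 1.0×10^-14 / 5.89 × 10^-10 = 1.70 × 10^-5
Kb = x²/(0.37 − x) = 1.70 × 10^-5
Assume x ≪ 0.37: x ≈ √(1.70 × 10^-5 × 0.37) = 2.51 × 10^-3 M
Check: 0.68% ionized — well under 5%, approximation valid.
pOH = 2.60, so pH = 14.00 − pOH = 11.40

pH = 11.40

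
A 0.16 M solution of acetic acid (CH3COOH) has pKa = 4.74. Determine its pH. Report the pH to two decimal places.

CH3COOH ⇌ CH3COO- + H+
Ka = 10^(−4.74) = 1.82 × 10^-5
From the ICE table, Ka = [H+]²/(0.16 − [H+]) = 1.82 × 10^-5.
Since Ka ≪ C₀, [H+] ≈ √(Ka·C₀) = 1.71 × 10^-3 M.
([H+]/C₀ = 1.1% < 5%, so the approximation holds.)
pH = −log(1.71 × 10^-3) = 2.77

pH = 2.77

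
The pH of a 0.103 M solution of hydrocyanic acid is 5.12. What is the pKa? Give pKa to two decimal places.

[H+] = 10^(-5.12) = 7.59 × 10^-6 M
At equilibrium [HA] = 0.103 − 7.59 × 10^-6 = 1.03 × 10^-1 M
Ka = [H+][A-]/[HA] = (7.59 × 10^-6)² / 1.03 × 10^-1 = 5.59 × 10^-10
pKa = -log(5.59 × 10^-10) = 9.25

pKa = 9.25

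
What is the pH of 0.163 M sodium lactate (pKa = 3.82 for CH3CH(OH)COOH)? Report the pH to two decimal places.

pH = 8.52

CH3CH(OH)COO- is the conjugate base of the weak acid CH3CH(OH)COOH.
Ka = 10^(−3.82) = 1.51 × 10^-4
Kb = Kw/Ka = 1.0×10^-14 / 1.51 × 10^-4 = 6.62 × 10^-11
From the ICE table, Kb = x²/(0.163 − x) = 6.62 × 10^-11.
Since Kb ≪ C₀, x ≈ √(Kb·C₀) = 3.28 × 10^-6 M.
pOH = −log(3.28 × 10^-6) = 5.48; pH = 14.00 − 5.48 = 8.52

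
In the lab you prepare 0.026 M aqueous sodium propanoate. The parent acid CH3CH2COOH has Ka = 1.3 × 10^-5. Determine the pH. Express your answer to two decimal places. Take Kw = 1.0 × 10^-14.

pH = 8.65

CH3CH2COO- is the conjugate base of the weak acid CH3CH2COOH.
Kb = Kw/Ka = 1.0×10^-14 / 1.3 × 10^-5 = 7.69 × 10^-10
From the ICE table, Kb = [OH-]²/(0.026 − [OH-]) = 7.69 × 10^-10.
Neglecting [OH-] in the denominator: [OH-] = √(7.69 × 10^-10 × 0.026) = 4.47 × 10^-6 M
pOH = −log(4.47 × 10^-6) = 5.35; pH = 14.00 − 5.35 = 8.65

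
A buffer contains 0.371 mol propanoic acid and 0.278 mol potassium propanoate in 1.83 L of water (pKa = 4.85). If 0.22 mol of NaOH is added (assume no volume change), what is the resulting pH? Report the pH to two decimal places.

OH- converts CH3CH2COOH to CH3CH2COO-: CH3CH2COOH → 0.151 mol, CH3CH2COO- → 0.498 mol.
Henderson–Hasselbalch with mole ratio 0.498/0.151: pH = 4.85 + (+0.518)

pH = 5.37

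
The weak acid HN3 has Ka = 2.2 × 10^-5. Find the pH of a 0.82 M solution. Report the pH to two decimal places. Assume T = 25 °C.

pH = 2.37

HN3 ⇌ N3- + H+
Ka = x²/(0.82 − x) = 2.2 × 10^-5
Assume x ≪ 0.82: x ≈ √(2.2 × 10^-5 × 0.82) = 4.25 × 10^-3 M
pH = −log(4.25 × 10^-3) = 2.37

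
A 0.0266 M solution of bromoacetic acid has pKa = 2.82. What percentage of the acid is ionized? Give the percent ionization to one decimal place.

21.2%

BrCH2COOH ⇌ BrCH2COO- + H+; let x = [H+] at equilibrium.
Ka = 10^(−2.82) = 1.51 × 10^-3
Solve x² + 0.00151x − 4.02e-05 = 0 → x = 5.63 × 10^-3 M
Fraction ionized = 5.63 × 10^-3 / 0.0266 = 0.2117 → 21.2%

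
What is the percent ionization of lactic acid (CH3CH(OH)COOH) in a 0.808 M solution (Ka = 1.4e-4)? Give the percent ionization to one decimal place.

1.3%

CH3CH(OH)COOH ⇌ CH3CH(OH)COO- + H+; let x = [H+] at equilibrium.
x ≈ √(Ka·C₀) = √(1.4 × 10^-4 × 0.808) = 1.06 × 10^-2 M
% ionization = x/C₀ × 100% = 1.06 × 10^-2/0.808 × 100% = 1.3%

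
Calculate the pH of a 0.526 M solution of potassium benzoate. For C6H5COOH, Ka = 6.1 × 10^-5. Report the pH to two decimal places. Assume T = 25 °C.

pH = 8.97

C6H5COO- is the conjugate base of the weak acid C6H5COOH.
Kb = Kw/Ka = 1.0×10^-14 / 6.1 × 10^-5 = 1.64 × 10^-10
From the ICE table, Kb = [OH-]²/(0.526 − [OH-]) = 1.64 × 10^-10.
Assume [OH-] ≪ 0.526: [OH-] ≈ √(1.64 × 10^-10 × 0.526) = 9.29 × 10^-6 M
Check: 0.0018% ionized — well under 5%, approximation valid.
pOH = −log(9.29 × 10^-6) = 5.03; pH = 14.00 − 5.03 = 8.97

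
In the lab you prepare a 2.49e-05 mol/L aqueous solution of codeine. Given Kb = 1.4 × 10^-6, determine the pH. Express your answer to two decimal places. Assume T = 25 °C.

pH = 8.72

C18H21NO3 + H2O ⇌ C18H22NO3+ + OH-
From the ICE table, Kb = x²/(2.49e-05 − x) = 1.4 × 10^-6.
Here C₀/Kb ≈ 17.8, so the small-x approximation fails. Use the quadratic:
x = [−1.4e-06 + √(1.4e-06² + 1.39e-10)]/2 = 5.25 × 10^-6 M
pOH = −log(5.25 × 10^-6) = 5.28; pH = 14.00 − 5.28 = 8.72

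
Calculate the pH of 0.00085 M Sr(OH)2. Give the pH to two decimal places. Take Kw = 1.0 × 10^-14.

pH = 11.23

Sr(OH)2 is a strong base (each formula unit releases 2 OH-); [OH-] = 0.0017 M.
pOH = -log(0.0017) = 2.77
pH = 14.00 - 2.77 = 11.23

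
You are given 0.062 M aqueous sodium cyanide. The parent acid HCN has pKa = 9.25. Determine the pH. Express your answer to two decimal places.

pH = 11.02

CN- is the conjugate base of the weak acid HCN.
Ka = 10^(−9.25) = 5.62 × 10^-10
Kb = Kw/Ka = 1.0×10^-14 / 5.62 × 10^-10 = 1.78 × 10^-5
Let x = [OH-] at equilibrium. Kb = x²/(0.062 − x).
Neglecting x in the denominator: x = √(1.78 × 10^-5 × 0.062) = 1.05 × 10^-3 M
pOH = 2.98, so pH = 14.00 − pOH = 11.02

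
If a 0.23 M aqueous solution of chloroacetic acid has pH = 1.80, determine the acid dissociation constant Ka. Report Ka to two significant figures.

Ka = 1.2 × 10^-3

[H+] = 10^(-1.80) = 1.58 × 10^-2 M
At equilibrium [HA] = 0.23 − 1.58 × 10^-2 = 2.14 × 10^-1 M
Ka = [H+][A-]/[HA] = (1.58 × 10^-2)² / 2.14 × 10^-1 = 1.2 × 10^-3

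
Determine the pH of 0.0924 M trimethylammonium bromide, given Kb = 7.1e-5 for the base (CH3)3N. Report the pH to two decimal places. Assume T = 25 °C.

pH = 5.44

(CH3)3NH+ is the conjugate acid of the weak base (CH3)3N.
Ka = Kw/Kb = 1.0×10^-14 / 7.1 × 10^-5 = 1.41 × 10^-10
Ka = [H+]²/(0.0924 − [H+]) = 1.41 × 10^-10
Since Ka ≪ C₀, [H+] ≈ √(Ka·C₀) = 3.61 × 10^-6 M.
Check: 0.0039% ionized — well under 5%, approximation valid.
pH = −log[H+] = −log(3.61 × 10^-6) = 5.44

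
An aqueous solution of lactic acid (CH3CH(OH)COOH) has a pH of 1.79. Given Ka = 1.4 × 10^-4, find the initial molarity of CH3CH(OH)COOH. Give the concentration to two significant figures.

[H+] = 10^(-1.79) = 1.62 × 10^-2 M = x
Ka = x²/(C₀ − x) ⇒ C₀ = x + x²/Ka
C₀ = 1.62 × 10^-2 + (1.62 × 10^-2)²/(1.4 × 10^-4) = 1.89 M

C₀ = 1.9 M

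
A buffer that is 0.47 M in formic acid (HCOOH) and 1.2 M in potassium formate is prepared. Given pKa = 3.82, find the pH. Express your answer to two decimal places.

Using pH = pKa + log([base]/[acid]) with [base]/[acid] = 1.2/0.47:
pH = 3.82 + (+0.407) = 4.23

pH = 4.23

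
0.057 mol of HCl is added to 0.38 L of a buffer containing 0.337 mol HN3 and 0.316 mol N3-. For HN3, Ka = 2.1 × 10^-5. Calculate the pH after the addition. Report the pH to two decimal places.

Added H+ converts N3- to HN3: HN3 → 0.394 mol, N3- → 0.259 mol.
pKa = −log(2.1 × 10^-5) = 4.678
pH = pKa + log(n_N3-/n_HN3) = 4.678 + log(0.259/0.394) = 4.678 + (-0.182)

pH = 4.50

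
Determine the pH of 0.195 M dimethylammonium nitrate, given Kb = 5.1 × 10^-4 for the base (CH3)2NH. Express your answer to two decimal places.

(CH3)2NH2+ is the conjugate acid of the weak base (CH3)2NH.
Ka = Kw/Kb = 1.0×10^-14 / 5.1 × 10^-4 = 1.96 × 10^-11
Ka = x²/(0.195 − x) = 1.96 × 10^-11
Neglecting x in the denominator: x = √(1.96 × 10^-11 × 0.195) = 1.95 × 10^-6 M
(x/C₀ = 0.001% < 5%, so the approximation holds.)
pH = −log(1.95 × 10^-6) = 5.71

pH = 5.71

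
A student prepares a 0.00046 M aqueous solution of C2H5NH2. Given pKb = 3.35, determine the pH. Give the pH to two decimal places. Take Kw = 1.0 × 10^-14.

pH = 10.45

C2H5NH2 + H2O ⇌ C2H5NH3+ + OH-
Kb = 10^(−3.35) = 4.47 × 10^-4
Kb = x²/(0.00046 − x) = 4.47 × 10^-4
x is not negligible relative to C₀; solve x² + 0.000447·x − 2.06e-07 = 0.
x = (−Kb + √(Kb² + 4·Kb·C₀))/2 = 2.82 × 10^-4 M
pOH = −log(2.82 × 10^-4) = 3.55; pH = 14.00 − 3.55 = 10.45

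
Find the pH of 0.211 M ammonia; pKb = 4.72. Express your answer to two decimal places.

pH = 11.30

NH3 + H2O ⇌ NH4+ + OH-
Kb = 10^(−4.72) = 1.91 × 10^-5
From the ICE table, Kb = [OH-]²/(0.211 − [OH-]) = 1.91 × 10^-5.
Neglecting [OH-] in the denominator: [OH-] = √(1.91 × 10^-5 × 0.211) = 2.01 × 10^-3 M
pOH = −log(2.01 × 10^-3) = 2.70; pH = 14.00 − 2.70 = 11.30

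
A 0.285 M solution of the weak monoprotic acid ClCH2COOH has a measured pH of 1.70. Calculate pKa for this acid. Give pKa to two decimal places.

[H+] = 10^(-1.70) = 2.00 × 10^-2 M
At equilibrium [HA] = 0.285 − 2.00 × 10^-2 = 2.65 × 10^-1 M
Ka = [H+][A-]/[HA] = (2.00 × 10^-2)² / 2.65 × 10^-1 = 1.51 × 10^-3
pKa = -log(1.51 × 10^-3) = 2.82

pKa = 2.82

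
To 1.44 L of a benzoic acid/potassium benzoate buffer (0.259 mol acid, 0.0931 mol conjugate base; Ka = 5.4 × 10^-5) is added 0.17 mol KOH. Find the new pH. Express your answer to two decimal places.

After neutralization: n(C6H5COOH) = 0.089 mol, n(C6H5COO-) = 0.263 mol.
pKa = −log(5.4 × 10^-5) = 4.268
pH = pKa + log([A⁻]/[HA]) = 4.268 + log(0.263/0.089) = 4.268 +0.471

pH = 4.74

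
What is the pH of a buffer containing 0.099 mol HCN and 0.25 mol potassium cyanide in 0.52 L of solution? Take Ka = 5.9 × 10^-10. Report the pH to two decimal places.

pKa = −log(5.9 × 10^-10) = 9.229
Henderson–Hasselbalch: pH = pKa + log([CN-]/[HCN]) = 9.229 + log(0.25/0.099)
pH = 9.229 + (+0.402) = 9.63

pH = 9.63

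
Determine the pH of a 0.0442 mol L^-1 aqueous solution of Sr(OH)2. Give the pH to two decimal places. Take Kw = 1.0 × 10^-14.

pH = 12.95

Sr(OH)2 is a strong base (each formula unit releases 2 OH-); [OH-] = 0.0884 M.
pOH = -log(0.0884) = 1.05
pH = 14.00 - 1.05 = 12.95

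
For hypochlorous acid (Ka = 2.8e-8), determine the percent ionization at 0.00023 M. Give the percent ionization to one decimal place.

HOCl ⇌ OCl- + H+; let x = [H+] at equilibrium.
x ≈ √(Ka·C₀) = √(2.8 × 10^-8 × 0.00023) = 2.54 × 10^-6 M
Fraction ionized = 2.54 × 10^-6 / 0.00023 = 0.0110 → 1.1%

1.1%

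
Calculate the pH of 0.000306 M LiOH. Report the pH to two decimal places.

LiOH is a strong base; [OH-] = 0.000306 M.
pOH = -log(0.000306) = 3.51
pH = 14.00 - 3.51 = 10.49

pH = 10.49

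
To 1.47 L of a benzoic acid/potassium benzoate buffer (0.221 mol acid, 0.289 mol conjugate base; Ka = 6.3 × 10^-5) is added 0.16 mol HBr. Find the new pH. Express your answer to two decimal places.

After neutralization: n(C6H5COOH) = 0.381 mol, n(C6H5COO-) = 0.129 mol.
pKa = −log(6.3 × 10^-5) = 4.201
Henderson–Hasselbalch with mole ratio 0.129/0.381: pH = 4.201 + (-0.470)

pH = 3.73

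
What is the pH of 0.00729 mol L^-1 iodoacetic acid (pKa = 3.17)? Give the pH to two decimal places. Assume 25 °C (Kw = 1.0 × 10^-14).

pH = 2.72

ICH2COOH ⇌ ICH2COO- + H+
Ka = 10^(−3.17) = 6.76 × 10^-4
Ka = x²/(0.00729 − x) = 6.76 × 10^-4
The 5% rule fails; solving x² + Ka·x − Ka·C₀ = 0 exactly:
x = [−0.000676 + √(0.000676² + 1.97e-05)]/2 = 1.91 × 10^-3 M
pH = −log(1.91 × 10^-3) = 2.72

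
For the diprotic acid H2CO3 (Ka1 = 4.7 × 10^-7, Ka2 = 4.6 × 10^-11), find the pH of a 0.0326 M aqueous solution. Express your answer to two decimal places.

Since Ka1 ≫ Ka2, the first ionization dominates [H+].
Ka1 = x²/(0.0326 − x) = 4.7 × 10^-7
x ≈ √(4.7 × 10^-7 × 0.0326) = 1.24 × 10^-4 M
pH = −log(1.24 × 10^-4) = 3.91

pH = 3.91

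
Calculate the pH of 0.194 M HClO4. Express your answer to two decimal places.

pH = 0.71

HClO4 is a strong acid and dissociates completely, so [H+] = 0.194 M.
pH = -log(0.194) = 0.71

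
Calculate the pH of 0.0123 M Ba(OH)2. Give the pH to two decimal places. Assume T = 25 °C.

pH = 12.39

Ba(OH)2 is a strong base (each formula unit releases 2 OH-); [OH-] = 0.0246 M.
pOH = -log(0.0246) = 1.61
pH = 14.00 - 1.61 = 12.39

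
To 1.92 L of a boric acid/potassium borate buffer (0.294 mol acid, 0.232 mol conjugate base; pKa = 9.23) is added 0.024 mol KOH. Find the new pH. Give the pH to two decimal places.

pH = 9.21

After neutralization: n(B(OH)3) = 0.27 mol, n(B(OH)4-) = 0.256 mol.
pH = pKa + log(n_B(OH)4-/n_B(OH)3) = 9.23 + log(0.256/0.27) = 9.23 + (-0.023)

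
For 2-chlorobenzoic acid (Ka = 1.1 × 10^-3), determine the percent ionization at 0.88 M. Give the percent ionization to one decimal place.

3.5%

ClC6H4COOH ⇌ ClC6H4COO- + H+; let x = [H+] at equilibrium.
x ≈ √(Ka·C₀) = √(1.1 × 10^-3 × 0.88) = 3.11 × 10^-2 M
Fraction ionized = 3.11 × 10^-2 / 0.88 = 0.0353 → 3.5%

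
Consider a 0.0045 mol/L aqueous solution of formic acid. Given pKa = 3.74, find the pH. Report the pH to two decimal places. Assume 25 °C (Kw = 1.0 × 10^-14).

HCOOH ⇌ HCOO- + H+
Ka = 10^(−3.74) = 1.82 × 10^-4
Let x = [H+] at equilibrium. Ka = x²/(0.0045 − x).
Here C₀/Ka ≈ 24.7, so the small-x approximation fails. Use the quadratic:
x = [−0.000182 + √(0.000182² + 3.28e-06)]/2 = 8.19 × 10^-4 M
pH = −log[H+] = −log(8.19 × 10^-4) = 3.09

pH = 3.09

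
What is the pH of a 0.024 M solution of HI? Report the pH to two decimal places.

pH = 1.62

HI is a strong acid and dissociates completely, so [H+] = 0.024 M.
pH = -log(0.024) = 1.62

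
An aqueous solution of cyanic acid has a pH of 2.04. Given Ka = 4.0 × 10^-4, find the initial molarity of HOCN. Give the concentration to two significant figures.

C₀ = 2.2 × 10^-1 M

[H+] = 10^(-2.04) = 9.12 × 10^-3 M = x
Ka = x²/(C₀ − x) ⇒ C₀ = x + x²/Ka
C₀ = 9.12 × 10^-3 + (9.12 × 10^-3)²/(4.0 × 10^-4) = 2.17 × 10^-1 M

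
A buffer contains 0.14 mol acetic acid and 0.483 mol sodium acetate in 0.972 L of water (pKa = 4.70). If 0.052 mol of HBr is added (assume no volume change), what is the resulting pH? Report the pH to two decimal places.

pH = 5.05

After neutralization: n(CH3COOH) = 0.192 mol, n(CH3COO-) = 0.431 mol.
pH = pKa + log(n_CH3COO-/n_CH3COOH) = 4.70 + log(0.431/0.192) = 4.70 + (+0.351)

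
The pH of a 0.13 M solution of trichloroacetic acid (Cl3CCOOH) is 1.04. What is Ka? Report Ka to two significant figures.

Ka = 2.1 × 10^-1

[H+] = 10^(-1.04) = 9.12 × 10^-2 M
At equilibrium [HA] = 0.13 − 9.12 × 10^-2 = 3.88 × 10^-2 M
Ka = [H+][A-]/[HA] = (9.12 × 10^-2)² / 3.88 × 10^-2 = 2.1 × 10^-1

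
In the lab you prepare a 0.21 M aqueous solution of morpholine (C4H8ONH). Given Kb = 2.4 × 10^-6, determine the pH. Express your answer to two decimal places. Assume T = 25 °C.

C4H8ONH + H2O ⇌ C4H8ONH2+ + OH-
Kb = x²/(0.21 − x) = 2.4 × 10^-6
Neglecting x in the denominator: x = √(2.4 × 10^-6 × 0.21) = 7.10 × 10^-4 M
(x/C₀ = 0.34% < 5%, so the approximation holds.)
pOH = −log(7.10 × 10^-4) = 3.15; pH = 14.00 − 3.15 = 10.85

pH = 10.85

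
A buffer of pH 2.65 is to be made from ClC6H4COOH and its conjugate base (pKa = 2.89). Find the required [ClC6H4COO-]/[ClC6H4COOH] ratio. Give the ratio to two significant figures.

pH = pKa + log(r) ⇒ log(r) = 2.65 − 2.89 = -0.24
r = [ClC6H4COO-]/[ClC6H4COOH] = 10^(-0.24) = 0.575

ratio = 0.58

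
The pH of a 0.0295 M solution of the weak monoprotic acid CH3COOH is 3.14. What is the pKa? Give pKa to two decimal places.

pKa = 4.74

[H+] = 10^(-3.14) = 7.24 × 10^-4 M
At equilibrium [HA] = 0.0295 − 7.24 × 10^-4 = 2.88 × 10^-2 M
Ka = [H+][A-]/[HA] = (7.24 × 10^-4)² / 2.88 × 10^-2 = 1.82 × 10^-5
pKa = -log(1.82 × 10^-5) = 4.74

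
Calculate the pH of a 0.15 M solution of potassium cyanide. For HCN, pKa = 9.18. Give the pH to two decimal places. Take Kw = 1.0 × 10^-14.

pH = 11.18

CN- is the conjugate base of the weak acid HCN.
Ka = 10^(−9.18) = 6.61 × 10^-10
Kb = Kw/Ka = 1.0×10^-14 / 6.61 × 10^-10 = 1.51 × 10^-5
Kb = x²/(0.15 − x) = 1.51 × 10^-5
Since Kb ≪ C₀, x ≈ √(Kb·C₀) = 1.50 × 10^-3 M.
Check: 1% ionized — well under 5%, approximation valid.
pOH = 2.82, so pH = 14.00 − pOH = 11.18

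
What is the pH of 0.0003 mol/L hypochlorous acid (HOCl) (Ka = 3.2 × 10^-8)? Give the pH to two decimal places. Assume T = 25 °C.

HOCl ⇌ OCl- + H+
From the ICE table, Ka = x²/(0.0003 − x) = 3.2 × 10^-8.
Neglecting x in the denominator: x = √(3.2 × 10^-8 × 0.0003) = 3.10 × 10^-6 M
pH = −log[H+] = −log(3.10 × 10^-6) = 5.51

pH = 5.51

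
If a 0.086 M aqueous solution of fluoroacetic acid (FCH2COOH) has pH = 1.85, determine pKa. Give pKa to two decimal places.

pKa = 2.56

[H+] = 10^(-1.85) = 1.41 × 10^-2 M
At equilibrium [HA] = 0.086 − 1.41 × 10^-2 = 7.19 × 10^-2 M
Ka = [H+][A-]/[HA] = (1.41 × 10^-2)² / 7.19 × 10^-2 = 2.77 × 10^-3
pKa = -log(2.77 × 10^-3) = 2.56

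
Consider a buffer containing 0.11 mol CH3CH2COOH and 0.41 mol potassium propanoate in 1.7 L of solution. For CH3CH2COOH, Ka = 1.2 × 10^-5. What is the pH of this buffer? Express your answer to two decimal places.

pH = 5.49

pKa = −log(1.2 × 10^-5) = 4.921
Henderson–Hasselbalch: pH = pKa + log([CH3CH2COO-]/[CH3CH2COOH]) = 4.921 + log(0.41/0.11)
pH = 4.921 + (+0.571) = 5.49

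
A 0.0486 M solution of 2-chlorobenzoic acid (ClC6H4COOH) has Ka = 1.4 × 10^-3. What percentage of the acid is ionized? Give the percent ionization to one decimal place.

15.6%

ClC6H4COOH ⇌ ClC6H4COO- + H+; let x = [H+] at equilibrium.
Solve x² + 0.0014x − 6.8e-05 = 0 → x = 7.58 × 10^-3 M
% ionization = x/C₀ × 100% = 7.58 × 10^-3/0.0486 × 100% = 15.6%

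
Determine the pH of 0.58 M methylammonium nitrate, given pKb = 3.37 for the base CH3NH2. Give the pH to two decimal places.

pH = 5.43

CH3NH3+ is the conjugate acid of the weak base CH3NH2.
Kb = 10^(−3.37) = 4.27 × 10^-4
Ka = Kw/Kb = 1.0×10^-14 / 4.27 × 10^-4 = 2.34 × 10^-11
From the ICE table, Ka = [H+]²/(0.58 − [H+]) = 2.34 × 10^-11.
Since Ka ≪ C₀, [H+] ≈ √(Ka·C₀) = 3.68 × 10^-6 M.
pH = −log(3.68 × 10^-6) = 5.43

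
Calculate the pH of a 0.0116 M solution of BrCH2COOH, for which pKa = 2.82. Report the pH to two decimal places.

BrCH2COOH ⇌ BrCH2COO- + H+
Ka = 10^(−2.82) = 1.51 × 10^-3
Ka = [H+]²/(0.0116 − [H+]) = 1.51 × 10^-3
Here C₀/Ka ≈ 7.68, so the small-[H+] approximation fails. Use the quadratic:
[H+] = (−Ka + √(Ka² + 4·Ka·C₀))/2 = 3.50 × 10^-3 M
pH = −log(3.50 × 10^-3) = 2.46

pH = 2.46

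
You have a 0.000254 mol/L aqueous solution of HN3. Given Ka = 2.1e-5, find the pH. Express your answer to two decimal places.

HN3 ⇌ N3- + H+
Ka = [H+]²/(0.000254 − [H+]) = 2.1 × 10^-5
Here C₀/Ka ≈ 12.1, so the small-[H+] approximation fails. Use the quadratic:
[H+] = [−2.1e-05 + √(2.1e-05² + 2.13e-08)]/2 = 6.33 × 10^-5 M
pH = −log[H+] = −log(6.33 × 10^-5) = 4.20

pH = 4.20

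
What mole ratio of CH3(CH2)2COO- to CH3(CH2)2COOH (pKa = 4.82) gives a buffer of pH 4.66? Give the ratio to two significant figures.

pH = pKa + log(r) ⇒ log(r) = 4.66 − 4.82 = -0.16
r = [CH3(CH2)2COO-]/[CH3(CH2)2COOH] = 10^(-0.16) = 0.692

ratio = 0.69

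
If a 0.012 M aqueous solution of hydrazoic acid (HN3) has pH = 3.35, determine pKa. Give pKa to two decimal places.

[H+] = 10^(-3.35) = 4.47 × 10^-4 M
At equilibrium [HA] = 0.012 − 4.47 × 10^-4 = 1.16 × 10^-2 M
Ka = [H+][A-]/[HA] = (4.47 × 10^-4)² / 1.16 × 10^-2 = 1.72 × 10^-5
pKa = -log(1.72 × 10^-5) = 4.76

pKa = 4.76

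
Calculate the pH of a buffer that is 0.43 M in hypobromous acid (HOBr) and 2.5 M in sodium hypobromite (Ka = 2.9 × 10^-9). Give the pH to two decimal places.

pH = 9.30

pKa = −log(2.9 × 10^-9) = 8.538
Henderson–Hasselbalch: pH = pKa + log([OBr-]/[HOBr]) = 8.538 + log(2.5/0.43)
pH = 8.538 + (+0.764) = 9.30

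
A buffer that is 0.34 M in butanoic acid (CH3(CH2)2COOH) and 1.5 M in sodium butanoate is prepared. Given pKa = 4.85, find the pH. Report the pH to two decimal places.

pH = 5.49

Henderson–Hasselbalch: pH = pKa + log([CH3(CH2)2COO-]/[CH3(CH2)2COOH]) = 4.85 + log(1.5/0.34)
pH = 4.85 + (+0.645) = 5.49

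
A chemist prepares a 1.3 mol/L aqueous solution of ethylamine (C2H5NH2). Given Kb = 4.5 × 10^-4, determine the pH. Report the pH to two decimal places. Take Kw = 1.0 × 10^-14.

pH = 12.38

C2H5NH2 + H2O ⇌ C2H5NH3+ + OH-
Kb = [OH-]²/(1.3 − [OH-]) = 4.5 × 10^-4
Since Kb ≪ C₀, [OH-] ≈ √(Kb·C₀) = 2.42 × 10^-2 M.
pOH = −log(2.42 × 10^-2) = 1.62; pH = 14.00 − 1.62 = 12.38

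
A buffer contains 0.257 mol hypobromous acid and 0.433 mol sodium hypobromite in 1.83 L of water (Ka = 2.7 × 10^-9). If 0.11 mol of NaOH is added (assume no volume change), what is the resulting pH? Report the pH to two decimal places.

OH- converts HOBr to OBr-: HOBr → 0.147 mol, OBr- → 0.543 mol.
pKa = −log(2.7 × 10^-9) = 8.569
Henderson–Hasselbalch with mole ratio 0.543/0.147: pH = 8.569 + (+0.567)

pH = 9.14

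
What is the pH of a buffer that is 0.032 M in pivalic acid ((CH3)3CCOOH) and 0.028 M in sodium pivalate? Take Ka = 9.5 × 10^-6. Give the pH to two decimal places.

pKa = −log(9.5 × 10^-6) = 5.022
pH = pKa + log([A⁻]/[HA]) = 5.022 + log(0.028/0.032)
pH = 5.022 + (-0.058) = 4.96

pH = 4.96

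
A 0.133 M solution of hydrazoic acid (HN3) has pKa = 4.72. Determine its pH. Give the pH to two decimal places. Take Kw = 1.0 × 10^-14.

HN3 ⇌ N3- + H+
Ka = 10^(−4.72) = 1.91 × 10^-5
From the ICE table, Ka = [H+]²/(0.133 − [H+]) = 1.91 × 10^-5.
Neglecting [H+] in the denominator: [H+] = √(1.91 × 10^-5 × 0.133) = 1.59 × 10^-3 M
([H+]/C₀ = 1.2% < 5%, so the approximation holds.)
pH = −log(1.59 × 10^-3) = 2.80

pH = 2.80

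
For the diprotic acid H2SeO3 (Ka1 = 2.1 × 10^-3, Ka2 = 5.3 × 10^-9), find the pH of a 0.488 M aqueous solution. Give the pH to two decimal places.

Ka1 ≫ Ka2, so treat the first dissociation as the only significant source of H+.
Ka1 = x²/(0.488 − x) = 2.1 × 10^-3
Solving the quadratic: x = (−Ka1 + √(Ka1² + 4·Ka1·C₀))/2 = 3.10 × 10^-2 M
pH = −log(3.10 × 10^-2) = 1.51

pH = 1.51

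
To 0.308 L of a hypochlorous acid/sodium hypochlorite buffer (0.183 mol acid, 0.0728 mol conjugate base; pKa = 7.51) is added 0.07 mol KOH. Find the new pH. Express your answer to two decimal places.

After neutralization: n(HOCl) = 0.113 mol, n(OCl-) = 0.143 mol.
pH = pKa + log([A⁻]/[HA]) = 7.51 + log(0.143/0.113) = 7.51 +0.102

pH = 7.61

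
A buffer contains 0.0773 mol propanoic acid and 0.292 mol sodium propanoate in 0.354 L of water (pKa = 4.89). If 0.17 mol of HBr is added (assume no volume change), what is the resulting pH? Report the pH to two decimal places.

After neutralization: n(CH3CH2COOH) = 0.247 mol, n(CH3CH2COO-) = 0.122 mol.
pH = pKa + log([A⁻]/[HA]) = 4.89 + log(0.122/0.247) = 4.89 -0.306

pH = 4.58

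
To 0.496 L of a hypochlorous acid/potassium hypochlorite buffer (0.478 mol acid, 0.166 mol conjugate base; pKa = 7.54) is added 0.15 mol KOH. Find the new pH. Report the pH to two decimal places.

OH- converts HOCl to OCl-: HOCl → 0.328 mol, OCl- → 0.316 mol.
pH = pKa + log([A⁻]/[HA]) = 7.54 + log(0.316/0.328) = 7.54 -0.016

pH = 7.52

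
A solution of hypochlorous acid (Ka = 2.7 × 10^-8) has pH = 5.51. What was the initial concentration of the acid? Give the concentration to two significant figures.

[H+] = 10^(-5.51) = 3.09 × 10^-6 M = x
Ka = x²/(C₀ − x) ⇒ C₀ = x + x²/Ka
C₀ = 3.09 × 10^-6 + (3.09 × 10^-6)²/(2.7 × 10^-8) = 3.57 × 10^-4 M

C₀ = 3.6 × 10^-4 M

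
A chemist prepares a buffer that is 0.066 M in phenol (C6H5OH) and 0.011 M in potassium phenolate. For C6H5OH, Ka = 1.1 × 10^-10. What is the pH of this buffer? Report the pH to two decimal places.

pH = 9.18

pKa = −log(1.1 × 10^-10) = 9.959
pH = pKa + log([A⁻]/[HA]) = 9.959 + log(0.011/0.066)
pH = 9.959 + (-0.778) = 9.18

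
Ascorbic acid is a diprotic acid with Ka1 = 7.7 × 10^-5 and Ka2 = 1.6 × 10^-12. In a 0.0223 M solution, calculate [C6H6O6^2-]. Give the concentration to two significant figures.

First ionization gives [H+] ≈ [HC6H6O6-] = 1.27 × 10^-3 M.
Second step: Ka2 = [H+][C6H6O6^2-]/[HC6H6O6-] ≈ [C6H6O6^2-] (since [H+] ≈ [HC6H6O6-]).
So [C6H6O6^2-] ≈ Ka2.

1.6 × 10^-12 M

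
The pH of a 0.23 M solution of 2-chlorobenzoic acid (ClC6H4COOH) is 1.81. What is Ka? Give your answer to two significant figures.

[H+] = 10^(-1.81) = 1.55 × 10^-2 M
At equilibrium [HA] = 0.23 − 1.55 × 10^-2 = 2.15 × 10^-1 M
Ka = [H+][A-]/[HA] = (1.55 × 10^-2)² / 2.15 × 10^-1 = 1.1 × 10^-3

Ka = 1.1 × 10^-3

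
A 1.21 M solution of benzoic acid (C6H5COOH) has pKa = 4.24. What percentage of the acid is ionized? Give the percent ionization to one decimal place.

0.7%

C6H5COOH ⇌ C6H5COO- + H+; let x = [H+] at equilibrium.
Ka = 10^(−4.24) = 5.75 × 10^-5
x ≈ √(Ka·C₀) = √(5.75 × 10^-5 × 1.21) = 8.34 × 10^-3 M
Fraction ionized = 8.34 × 10^-3 / 1.21 = 0.0069 → 0.7%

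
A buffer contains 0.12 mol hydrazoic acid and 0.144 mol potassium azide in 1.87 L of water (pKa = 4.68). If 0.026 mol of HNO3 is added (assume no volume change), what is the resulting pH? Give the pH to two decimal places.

pH = 4.59

After neutralization: n(HN3) = 0.146 mol, n(N3-) = 0.118 mol.
pH = pKa + log(n_N3-/n_HN3) = 4.68 + log(0.118/0.146) = 4.68 + (-0.092)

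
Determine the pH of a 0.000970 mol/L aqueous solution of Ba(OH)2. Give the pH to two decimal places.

pH = 11.29

Ba(OH)2 is a strong base (each formula unit releases 2 OH-); [OH-] = 0.00194 M.
pOH = -log(0.00194) = 2.71
pH = 14.00 - 2.71 = 11.29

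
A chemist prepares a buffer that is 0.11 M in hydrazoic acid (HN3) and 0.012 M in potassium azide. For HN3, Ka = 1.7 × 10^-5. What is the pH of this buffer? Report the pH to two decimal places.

pKa = −log(1.7 × 10^-5) = 4.770
Henderson–Hasselbalch: pH = pKa + log([N3-]/[HN3]) = 4.770 + log(0.012/0.11)
pH = 4.770 + (-0.962) = 3.81

pH = 3.81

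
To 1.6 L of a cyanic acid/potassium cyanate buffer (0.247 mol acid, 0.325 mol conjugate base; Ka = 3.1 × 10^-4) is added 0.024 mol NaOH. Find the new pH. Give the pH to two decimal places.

After neutralization: n(HOCN) = 0.223 mol, n(OCN-) = 0.349 mol.
pKa = −log(3.1 × 10^-4) = 3.509
pH = pKa + log(n_OCN-/n_HOCN) = 3.509 + log(0.349/0.223) = 3.509 + (+0.195)

pH = 3.70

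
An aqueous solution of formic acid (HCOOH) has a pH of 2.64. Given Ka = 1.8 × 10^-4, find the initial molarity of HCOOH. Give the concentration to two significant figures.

[H+] = 10^(-2.64) = 2.29 × 10^-3 M = x
Ka = x²/(C₀ − x) ⇒ C₀ = x + x²/Ka
C₀ = 2.29 × 10^-3 + (2.29 × 10^-3)²/(1.8 × 10^-4) = 3.14 × 10^-2 M

C₀ = 3.1 × 10^-2 M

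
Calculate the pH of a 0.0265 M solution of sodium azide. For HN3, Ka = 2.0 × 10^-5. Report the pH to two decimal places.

pH = 8.56

N3- is the conjugate base of the weak acid HN3.
Kb = Kw/Ka = 1.0×10^-14 / 2.0 × 10^-5 = 5.00 × 10^-10
From the ICE table, Kb = [OH-]²/(0.0265 − [OH-]) = 5.00 × 10^-10.
Since Kb ≪ C₀, [OH-] ≈ √(Kb·C₀) = 3.64 × 10^-6 M.
Check: 0.014% ionized — well under 5%, approximation valid.
pOH = −log(3.64 × 10^-6) = 5.44; pH = 14.00 − 5.44 = 8.56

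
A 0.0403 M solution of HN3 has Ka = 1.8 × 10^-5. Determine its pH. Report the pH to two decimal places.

HN3 ⇌ N3- + H+
Let x = [H+] at equilibrium. Ka = x²/(0.0403 − x).
Neglecting x in the denominator: x = √(1.8 × 10^-5 × 0.0403) = 8.52 × 10^-4 M
pH = −log(8.52 × 10^-4) = 3.07

pH = 3.07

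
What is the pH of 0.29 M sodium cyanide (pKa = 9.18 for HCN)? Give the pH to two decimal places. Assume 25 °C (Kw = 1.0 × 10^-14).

CN- is the conjugate base of the weak acid HCN.
Ka = 10^(−9.18) = 6.61 × 10^-10
Kb = Kw/Ka = 1.0×10^-14 / 6.61 × 10^-10 = 1.51 × 10^-5
Kb = [OH-]²/(0.29 − [OH-]) = 1.51 × 10^-5
Assume [OH-] ≪ 0.29: [OH-] ≈ √(1.51 × 10^-5 × 0.29) = 2.09 × 10^-3 M
pOH = −log(2.09 × 10^-3) = 2.68; pH = 14.00 − 2.68 = 11.32

pH = 11.32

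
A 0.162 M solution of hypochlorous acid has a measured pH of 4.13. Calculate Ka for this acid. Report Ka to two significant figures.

Ka = 3.4 × 10^-8

[H+] = 10^(-4.13) = 7.41 × 10^-5 M
At equilibrium [HA] = 0.162 − 7.41 × 10^-5 = 1.62 × 10^-1 M
Ka = [H+][A-]/[HA] = (7.41 × 10^-5)² / 1.62 × 10^-1 = 3.4 × 10^-8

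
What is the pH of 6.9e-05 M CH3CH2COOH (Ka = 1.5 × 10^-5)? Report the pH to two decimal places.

pH = 4.59

CH3CH2COOH ⇌ CH3CH2COO- + H+
Ka = [H+]²/(6.9e-05 − [H+]) = 1.5 × 10^-5
The 5% rule fails; solving [H+]² + Ka·[H+] − Ka·C₀ = 0 exactly:
[H+] = (−Ka + √(Ka² + 4·Ka·C₀))/2 = 2.55 × 10^-5 M
pH = −log(2.55 × 10^-5) = 4.59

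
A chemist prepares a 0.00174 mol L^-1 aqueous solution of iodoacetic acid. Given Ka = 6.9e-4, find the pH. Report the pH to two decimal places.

pH = 3.09

ICH2COOH ⇌ ICH2COO- + H+
From the ICE table, Ka = x²/(0.00174 − x) = 6.9 × 10^-4.
The 5% rule fails; solving x² + Ka·x − Ka·C₀ = 0 exactly:
x = (−Ka + √(Ka² + 4·Ka·C₀))/2 = 8.04 × 10^-4 M
pH = −log(8.04 × 10^-4) = 3.09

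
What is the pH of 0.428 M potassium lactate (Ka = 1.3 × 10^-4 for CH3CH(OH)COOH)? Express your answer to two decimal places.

CH3CH(OH)COO- is the conjugate base of the weak acid CH3CH(OH)COOH.
Kb = Kw/Ka = 1.0×10^-14 / 1.3 × 10^-4 = 7.69 × 10^-11
Kb = [OH-]²/(0.428 − [OH-]) = 7.69 × 10^-11
Since Kb ≪ C₀, [OH-] ≈ √(Kb·C₀) = 5.74 × 10^-6 M.
([OH-]/C₀ = 0.0013% < 5%, so the approximation holds.)
pOH = −log(5.74 × 10^-6) = 5.24; pH = 14.00 − 5.24 = 8.76

pH = 8.76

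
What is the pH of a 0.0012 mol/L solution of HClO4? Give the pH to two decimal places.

HClO4 is a strong acid and dissociates completely, so [H+] = 0.0012 M.
pH = -log(0.0012) = 2.92

pH = 2.92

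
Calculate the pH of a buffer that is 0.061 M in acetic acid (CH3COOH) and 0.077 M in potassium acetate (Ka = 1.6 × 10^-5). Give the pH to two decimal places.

pH = 4.90

pKa = −log(1.6 × 10^-5) = 4.796
pH = pKa + log([A⁻]/[HA]) = 4.796 + log(0.077/0.061)
pH = 4.796 + (+0.101) = 4.90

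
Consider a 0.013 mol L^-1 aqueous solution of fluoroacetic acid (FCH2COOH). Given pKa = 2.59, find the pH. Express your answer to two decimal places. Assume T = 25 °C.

FCH2COOH ⇌ FCH2COO- + H+
Ka = 10^(−2.59) = 2.57 × 10^-3
Ka = [H+]²/(0.013 − [H+]) = 2.57 × 10^-3
Here C₀/Ka ≈ 5.06, so the small-[H+] approximation fails. Use the quadratic:
[H+] = [−0.00257 + √(0.00257² + 0.000134)]/2 = 4.64 × 10^-3 M
pH = −log[H+] = −log(4.64 × 10^-3) = 2.33

pH = 2.33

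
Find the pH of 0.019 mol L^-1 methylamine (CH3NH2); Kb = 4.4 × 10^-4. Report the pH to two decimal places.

CH3NH2 + H2O ⇌ CH3NH3+ + OH-
Let x = [OH-] at equilibrium. Kb = x²/(0.019 − x).
x is not negligible relative to C₀; solve x² + 0.00044·x − 8.36e-06 = 0.
x = (−Kb + √(Kb² + 4·Kb·C₀))/2 = 2.68 × 10^-3 M
pOH = −log(2.68 × 10^-3) = 2.57; pH = 14.00 − 2.57 = 11.43

pH = 11.43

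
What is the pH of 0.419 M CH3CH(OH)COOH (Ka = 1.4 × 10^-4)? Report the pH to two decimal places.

CH3CH(OH)COOH ⇌ CH3CH(OH)COO- + H+
Ka = [H+]²/(0.419 − [H+]) = 1.4 × 10^-4
Since Ka ≪ C₀, [H+] ≈ √(Ka·C₀) = 7.66 × 10^-3 M.
pH = −log(7.66 × 10^-3) = 2.12

pH = 2.12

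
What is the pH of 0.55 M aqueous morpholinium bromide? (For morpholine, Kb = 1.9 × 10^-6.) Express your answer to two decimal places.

C4H8ONH2+ is the conjugate acid of the weak base C4H8ONH.
Ka = Kw/Kb = 1.0×10^-14 / 1.9 × 10^-6 = 5.26 × 10^-9
Ka = [H+]²/(0.55 − [H+]) = 5.26 × 10^-9
Since Ka ≪ C₀, [H+] ≈ √(Ka·C₀) = 5.38 × 10^-5 M.
Check: 0.0098% ionized — well under 5%, approximation valid.
pH = −log[H+] = −log(5.38 × 10^-5) = 4.27

pH = 4.27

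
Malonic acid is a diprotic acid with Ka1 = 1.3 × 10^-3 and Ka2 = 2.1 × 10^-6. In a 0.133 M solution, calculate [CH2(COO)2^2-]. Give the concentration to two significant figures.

First ionization gives [H+] ≈ [CH2(COOH)COO-] = 1.25 × 10^-2 M.
Second step: Ka2 = [H+][CH2(COO)2^2-]/[CH2(COOH)COO-] ≈ [CH2(COO)2^2-] (since [H+] ≈ [CH2(COOH)COO-]).
So [CH2(COO)2^2-] ≈ Ka2.

2.1 × 10^-6 M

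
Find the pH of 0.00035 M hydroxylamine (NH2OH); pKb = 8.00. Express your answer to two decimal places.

pH = 8.27

NH2OH + H2O ⇌ NH3OH+ + OH-
Kb = 10^(−8.00) = 1.00 × 10^-8
From the ICE table, Kb = x²/(0.00035 − x) = 1.00 × 10^-8.
Neglecting x in the denominator: x = √(1.00 × 10^-8 × 0.00035) = 1.87 × 10^-6 M
pOH = 5.73, so pH = 14.00 − pOH = 8.27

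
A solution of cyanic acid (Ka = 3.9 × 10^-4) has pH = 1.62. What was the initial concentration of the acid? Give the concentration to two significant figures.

C₀ = 1.5 M

[H+] = 10^(-1.62) = 2.40 × 10^-2 M = x
Ka = x²/(C₀ − x) ⇒ C₀ = x + x²/Ka
C₀ = 2.40 × 10^-2 + (2.40 × 10^-2)²/(3.9 × 10^-4) = 1.50 M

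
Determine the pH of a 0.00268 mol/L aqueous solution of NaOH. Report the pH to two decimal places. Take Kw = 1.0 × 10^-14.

pH = 11.43

NaOH is a strong base; [OH-] = 0.00268 M.
pOH = -log(0.00268) = 2.57
pH = 14.00 - 2.57 = 11.43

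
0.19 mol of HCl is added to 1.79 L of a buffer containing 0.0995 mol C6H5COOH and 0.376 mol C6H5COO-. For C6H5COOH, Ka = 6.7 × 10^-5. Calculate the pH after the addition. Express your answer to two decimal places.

pH = 3.98

Added H+ converts C6H5COO- to C6H5COOH: C6H5COOH → 0.289 mol, C6H5COO- → 0.186 mol.
pKa = −log(6.7 × 10^-5) = 4.174
Henderson–Hasselbalch with mole ratio 0.186/0.289: pH = 4.174 + (-0.191)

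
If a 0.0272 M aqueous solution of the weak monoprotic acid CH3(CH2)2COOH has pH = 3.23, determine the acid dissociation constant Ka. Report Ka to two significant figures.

Ka = 1.3 × 10^-5

[H+] = 10^(-3.23) = 5.89 × 10^-4 M
At equilibrium [HA] = 0.0272 − 5.89 × 10^-4 = 2.66 × 10^-2 M
Ka = [H+][A-]/[HA] = (5.89 × 10^-4)² / 2.66 × 10^-2 = 1.3 × 10^-5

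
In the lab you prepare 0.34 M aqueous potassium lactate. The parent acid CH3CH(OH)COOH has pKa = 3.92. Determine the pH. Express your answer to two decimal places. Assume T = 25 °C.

pH = 8.73

CH3CH(OH)COO- is the conjugate base of the weak acid CH3CH(OH)COOH.
Ka = 10^(−3.92) = 1.20 × 10^-4
Kb = Kw/Ka = 1.0×10^-14 / 1.20 × 10^-4 = 8.33 × 10^-11
From the ICE table, Kb = x²/(0.34 − x) = 8.33 × 10^-11.
Since Kb ≪ C₀, x ≈ √(Kb·C₀) = 5.32 × 10^-6 M.
Check: 0.0016% ionized — well under 5%, approximation valid.
pOH = −log(5.32 × 10^-6) = 5.27; pH = 14.00 − 5.27 = 8.73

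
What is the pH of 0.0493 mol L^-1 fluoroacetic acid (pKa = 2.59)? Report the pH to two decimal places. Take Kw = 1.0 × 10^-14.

pH = 2.00

FCH2COOH ⇌ FCH2COO- + H+
Ka = 10^(−2.59) = 2.57 × 10^-3
Ka = x²/(0.0493 − x) = 2.57 × 10^-3
The 5% rule fails; solving x² + Ka·x − Ka·C₀ = 0 exactly:
x = [−0.00257 + √(0.00257² + 0.000507)]/2 = 1.00 × 10^-2 M
pH = −log(1.00 × 10^-2) = 2.00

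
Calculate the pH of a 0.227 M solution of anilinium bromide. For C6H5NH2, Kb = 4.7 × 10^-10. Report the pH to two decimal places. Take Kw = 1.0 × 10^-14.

pH = 2.66

C6H5NH3+ is the conjugate acid of the weak base C6H5NH2.
Ka = Kw/Kb = 1.0×10^-14 / 4.7 × 10^-10 = 2.13 × 10^-5
Ka = [H+]²/(0.227 − [H+]) = 2.13 × 10^-5
Neglecting [H+] in the denominator: [H+] = √(2.13 × 10^-5 × 0.227) = 2.20 × 10^-3 M
Check: 0.97% ionized — well under 5%, approximation valid.
pH = −log[H+] = −log(2.20 × 10^-3) = 2.66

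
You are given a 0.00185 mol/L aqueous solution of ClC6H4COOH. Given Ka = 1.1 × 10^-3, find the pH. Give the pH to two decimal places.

ClC6H4COOH ⇌ ClC6H4COO- + H+
Ka = [H+]²/(0.00185 − [H+]) = 1.1 × 10^-3
[H+] is not negligible relative to C₀; solve [H+]² + 0.0011·[H+] − 2.04e-06 = 0.
[H+] = (−Ka + √(Ka² + 4·Ka·C₀))/2 = 9.79 × 10^-4 M
pH = −log[H+] = −log(9.79 × 10^-4) = 3.01

pH = 3.01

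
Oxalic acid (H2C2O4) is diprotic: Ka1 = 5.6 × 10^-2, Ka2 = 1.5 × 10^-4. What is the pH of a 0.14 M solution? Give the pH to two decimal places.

Since Ka1 ≫ Ka2, the first ionization dominates [H+].
Ka1 = x²/(0.14 − x) = 5.6 × 10^-2
Solving the quadratic: x = (−Ka1 + √(Ka1² + 4·Ka1·C₀))/2 = 6.49 × 10^-2 M
pH = −log(6.49 × 10^-2) = 1.19

pH = 1.19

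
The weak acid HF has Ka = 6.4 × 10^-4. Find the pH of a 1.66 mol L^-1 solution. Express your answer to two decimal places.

HF ⇌ F- + H+
From the ICE table, Ka = [H+]²/(1.66 − [H+]) = 6.4 × 10^-4.
Since Ka ≪ C₀, [H+] ≈ √(Ka·C₀) = 3.26 × 10^-2 M.
Check: 2% ionized — well under 5%, approximation valid.
pH = −log(3.26 × 10^-2) = 1.49

pH = 1.49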